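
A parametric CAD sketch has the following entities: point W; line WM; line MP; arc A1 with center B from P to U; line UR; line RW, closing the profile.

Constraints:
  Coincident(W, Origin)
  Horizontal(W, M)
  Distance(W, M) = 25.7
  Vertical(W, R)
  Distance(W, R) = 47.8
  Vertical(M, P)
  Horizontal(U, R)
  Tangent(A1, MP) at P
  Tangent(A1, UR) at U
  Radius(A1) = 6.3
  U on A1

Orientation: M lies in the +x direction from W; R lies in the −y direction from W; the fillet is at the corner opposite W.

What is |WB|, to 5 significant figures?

45.811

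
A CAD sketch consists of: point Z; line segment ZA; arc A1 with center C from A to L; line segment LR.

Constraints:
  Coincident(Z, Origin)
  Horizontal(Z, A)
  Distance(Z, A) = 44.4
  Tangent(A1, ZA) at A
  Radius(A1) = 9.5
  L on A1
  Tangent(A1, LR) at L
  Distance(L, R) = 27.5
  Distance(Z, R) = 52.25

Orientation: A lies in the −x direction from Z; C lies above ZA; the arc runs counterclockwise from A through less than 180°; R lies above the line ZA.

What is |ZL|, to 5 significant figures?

36.322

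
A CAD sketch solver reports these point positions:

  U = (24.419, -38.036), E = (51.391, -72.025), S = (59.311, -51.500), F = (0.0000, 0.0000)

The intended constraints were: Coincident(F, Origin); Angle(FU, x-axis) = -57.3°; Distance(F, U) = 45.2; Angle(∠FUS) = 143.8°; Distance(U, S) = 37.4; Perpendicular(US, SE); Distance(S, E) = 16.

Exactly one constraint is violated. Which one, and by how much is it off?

Distance(S, E) = 16 — off by 6.00.

F = (0.00, 0.00) ✓; FU at -57.30° ✓; |FU| = 45.20 ✓; ∠FUS = 143.8° ✓; |US| = 37.40 ✓; ∠(US, SE) = 90.00° ✓; |SE| = 22.00 ✗.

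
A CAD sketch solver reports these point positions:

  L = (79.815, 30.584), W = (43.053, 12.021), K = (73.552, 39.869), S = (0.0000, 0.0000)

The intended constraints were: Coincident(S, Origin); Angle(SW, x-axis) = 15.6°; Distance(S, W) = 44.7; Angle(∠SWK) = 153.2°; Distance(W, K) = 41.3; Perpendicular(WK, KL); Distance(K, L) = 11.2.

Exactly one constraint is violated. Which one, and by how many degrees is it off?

Perpendicular(WK, KL) — off by 8.40°.

S = (0.00, 0.00) ✓; SW at 15.60° ✓; |SW| = 44.70 ✓; ∠SWK = 153.2° ✓; |WK| = 41.30 ✓; ∠(WK, KL) = 98.40° ✗; |KL| = 11.20 ✓.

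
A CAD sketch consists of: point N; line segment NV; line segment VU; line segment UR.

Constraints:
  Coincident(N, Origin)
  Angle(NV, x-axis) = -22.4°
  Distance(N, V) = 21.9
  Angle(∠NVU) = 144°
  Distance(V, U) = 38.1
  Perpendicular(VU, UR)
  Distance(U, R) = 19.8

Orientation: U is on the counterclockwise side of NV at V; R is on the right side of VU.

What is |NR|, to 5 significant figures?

64.677

N is at the origin; NV runs at -22.4° with length 21.9, so V = 21.9·(cos -22.4°, sin -22.4°) = (20.248, -8.3454). ∠NVU = 144.0°, so VU runs at -22.4° + (180° − 144.0°) = 13.600° from the x-axis; with |VU| = 38.1, U = V + 38.1·(cos 13.600°, sin 13.600°) = (57.279, 0.61347). VU ⟂ UR; with |UR| = 19.8 on the right of VU, R = U + 19.8·(0.23514, -0.97196) = (61.935, -18.631). Then |NR| = |R − N| = 64.677.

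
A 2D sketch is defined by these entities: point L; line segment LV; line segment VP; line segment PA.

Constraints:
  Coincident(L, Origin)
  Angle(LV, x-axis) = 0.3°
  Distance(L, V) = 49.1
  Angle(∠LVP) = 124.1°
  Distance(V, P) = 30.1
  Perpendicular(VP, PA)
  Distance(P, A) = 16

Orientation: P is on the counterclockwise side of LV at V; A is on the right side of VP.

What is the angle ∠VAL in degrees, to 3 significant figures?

16.5°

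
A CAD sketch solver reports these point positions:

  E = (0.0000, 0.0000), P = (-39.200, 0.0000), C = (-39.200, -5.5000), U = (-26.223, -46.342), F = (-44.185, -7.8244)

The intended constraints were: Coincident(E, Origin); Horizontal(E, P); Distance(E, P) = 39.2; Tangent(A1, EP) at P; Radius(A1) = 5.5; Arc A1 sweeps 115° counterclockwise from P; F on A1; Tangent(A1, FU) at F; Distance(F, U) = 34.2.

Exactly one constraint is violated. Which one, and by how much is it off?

Distance(F, U) = 34.2 — off by 8.30.

E = (0.00, 0.00) ✓; E.y = 0.00, P.y = 0.00 ✓; |EP| = 39.20 ✓; ∠(CP, PE) = 90.00° ✓; |CP| = 5.500 ✓; bearing(C→F) − bearing(C→P) = 115.0° ✓; |CF| = 5.500 ✓; ∠(CF, FU) = 90.00° ✓; |FU| = 42.50 ✗.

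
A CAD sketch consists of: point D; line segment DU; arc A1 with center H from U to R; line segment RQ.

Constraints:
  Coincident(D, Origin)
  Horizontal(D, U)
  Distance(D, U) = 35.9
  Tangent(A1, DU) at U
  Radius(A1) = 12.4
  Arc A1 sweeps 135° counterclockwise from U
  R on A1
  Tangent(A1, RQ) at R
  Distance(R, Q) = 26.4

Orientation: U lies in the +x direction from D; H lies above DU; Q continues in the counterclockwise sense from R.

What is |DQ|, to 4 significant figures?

47.57

D is at the origin; D and U share the same y with |DU| = 35.9 and U on the +x side, so U = (35.90, 0.000). Tangency of A1 to DU means the radius HU is perpendicular to DU, so H = U + (0, 12.4) = (35.90, 12.40). On A1, U sits at bearing -90° from H; a 135° counterclockwise sweep puts R at bearing 45°, so R = H + 12.4·(cos 45°, sin 45°) = (44.67, 21.17). The tangent condition forces HR to be normal to RQ, so RQ runs along (−sin 45°, cos 45°); with |RQ| = 26.4, Q = (26.00, 39.84). Then |DQ| = |Q − D| = 47.57.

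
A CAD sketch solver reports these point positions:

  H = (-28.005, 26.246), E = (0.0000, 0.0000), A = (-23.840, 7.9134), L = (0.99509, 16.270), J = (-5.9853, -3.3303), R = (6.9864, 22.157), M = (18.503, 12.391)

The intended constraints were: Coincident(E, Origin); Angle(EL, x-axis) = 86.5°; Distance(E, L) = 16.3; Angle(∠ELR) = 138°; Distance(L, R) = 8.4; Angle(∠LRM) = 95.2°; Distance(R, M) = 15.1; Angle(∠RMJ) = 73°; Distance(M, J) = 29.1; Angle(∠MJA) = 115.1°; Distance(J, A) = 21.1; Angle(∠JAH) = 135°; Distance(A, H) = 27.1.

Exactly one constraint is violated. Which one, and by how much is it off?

Distance(A, H) = 27.1 — off by 8.30.

E = (0.00, 0.00) ✓; EL at 86.50° ✓; |EL| = 16.30 ✓; ∠ELR = 138.0° ✓; |LR| = 8.400 ✓; ∠LRM = 95.21° ✓; |RM| = 15.10 ✓; ∠RMJ = 73.00° ✓; |MJ| = 29.10 ✓; ∠MJA = 115.1° ✓; |JA| = 21.10 ✓; ∠JAH = 135.0° ✓; |AH| = 18.80 ✗.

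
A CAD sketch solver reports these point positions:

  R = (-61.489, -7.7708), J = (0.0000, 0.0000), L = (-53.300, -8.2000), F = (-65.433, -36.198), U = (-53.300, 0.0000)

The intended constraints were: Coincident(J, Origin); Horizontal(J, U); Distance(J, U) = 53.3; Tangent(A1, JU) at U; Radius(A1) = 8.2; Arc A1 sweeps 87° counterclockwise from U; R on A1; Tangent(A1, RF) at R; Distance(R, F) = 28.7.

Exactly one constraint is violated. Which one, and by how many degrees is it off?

Tangent(A1, RF) at R — off by 4.90°.

J = (0.00, 0.00) ✓; J.y = 0.00, U.y = 0.00 ✓; |JU| = 53.30 ✓; ∠(LU, UJ) = 90.00° ✓; |LU| = 8.200 ✓; bearing(L→R) − bearing(L→U) = 87.00° ✓; |LR| = 8.200 ✓; ∠(LR, RF) = 94.90° ✗; |RF| = 28.70 ✓.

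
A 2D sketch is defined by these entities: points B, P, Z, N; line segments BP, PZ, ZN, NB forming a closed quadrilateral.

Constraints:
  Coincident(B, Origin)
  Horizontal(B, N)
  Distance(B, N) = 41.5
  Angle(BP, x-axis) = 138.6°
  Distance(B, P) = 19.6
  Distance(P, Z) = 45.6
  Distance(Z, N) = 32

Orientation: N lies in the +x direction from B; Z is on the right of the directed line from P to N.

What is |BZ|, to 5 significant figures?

26.140

B is at the origin; B and N share the same y with |BN| = 41.5 and N in +x, so N = (41.5, 0). BP runs at 138.6° with |BP| = 19.6, so P = (-14.702, 12.962). Z is determined by |PZ| = 45.6 and |ZN| = 32.0 together: it lies at the intersection of circle(P, 45.6) and circle(N, 32.0). With |PN| = 57.677, the foot of the radical line on PN is 37.988 from P and the perpendicular offset is √(45.6² − 37.988²) = 25.225. Taking the right-of-PN solution: Z = (16.645, -20.155).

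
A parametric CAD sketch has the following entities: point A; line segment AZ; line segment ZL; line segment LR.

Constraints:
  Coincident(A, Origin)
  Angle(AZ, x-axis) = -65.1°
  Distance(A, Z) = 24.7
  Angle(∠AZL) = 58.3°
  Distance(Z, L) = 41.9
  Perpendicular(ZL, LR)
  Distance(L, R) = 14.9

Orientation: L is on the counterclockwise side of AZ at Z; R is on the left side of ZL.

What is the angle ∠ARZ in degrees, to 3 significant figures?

31.5°

A is at the origin; AZ runs at -65.1° with length 24.7, so Z = 24.7·(cos -65.1°, sin -65.1°) = (10.4, -22.4). ∠AZL = 58.3°, so ZL runs at -65.1° + (180° − 58.3°) = 56.6° from the x-axis; with |ZL| = 41.9, L = Z + 41.9·(cos 56.6°, sin 56.6°) = (33.5, 12.6). ZL ⟂ LR; with |LR| = 14.9 on the left of ZL, R = L + 14.9·(-0.835, 0.550) = (21.0, 20.8). Then cos ∠ARZ = RA·RZ / (|RA||RZ|), giving 31.5°.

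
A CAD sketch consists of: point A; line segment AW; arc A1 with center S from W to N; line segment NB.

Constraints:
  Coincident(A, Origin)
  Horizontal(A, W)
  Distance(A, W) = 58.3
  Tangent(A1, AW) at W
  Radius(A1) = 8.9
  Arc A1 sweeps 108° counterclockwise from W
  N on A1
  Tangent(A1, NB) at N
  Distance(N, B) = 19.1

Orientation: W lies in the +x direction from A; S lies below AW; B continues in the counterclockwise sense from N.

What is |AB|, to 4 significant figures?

63.21

A is at the origin; AW is horizontal with |AW| = 58.3 and W on the +x side, so W = (58.30, 0.000). A1 meets AW tangentially, so SW is at right angles to AW, so S = W + (0, -8.9) = (58.30, -8.900). On A1, W sits at bearing 90° from S; a 108° counterclockwise sweep puts N at bearing 198°, so N = S + 8.9·(cos 198°, sin 198°) = (49.84, -11.65). Since A1 is tangent to NB there, SN ⟂ NB, so NB runs along (−sin 198°, cos 198°); with |NB| = 19.1, B = (55.74, -29.82). Then |AB| = |B − A| = 63.21.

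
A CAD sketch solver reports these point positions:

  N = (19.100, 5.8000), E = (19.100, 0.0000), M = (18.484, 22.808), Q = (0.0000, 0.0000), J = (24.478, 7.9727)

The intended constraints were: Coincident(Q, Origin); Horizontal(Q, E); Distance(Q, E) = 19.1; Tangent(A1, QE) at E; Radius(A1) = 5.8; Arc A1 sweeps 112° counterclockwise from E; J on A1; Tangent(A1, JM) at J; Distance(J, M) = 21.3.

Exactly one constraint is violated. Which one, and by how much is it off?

Distance(J, M) = 21.3 — off by 5.30.

Q = (0.00, 0.00) ✓; Q.y = 0.00, E.y = 0.00 ✓; |QE| = 19.10 ✓; ∠(NE, EQ) = 90.00° ✓; |NE| = 5.800 ✓; bearing(N→J) − bearing(N→E) = 112.0° ✓; |NJ| = 5.800 ✓; ∠(NJ, JM) = 90.00° ✓; |JM| = 16.00 ✗.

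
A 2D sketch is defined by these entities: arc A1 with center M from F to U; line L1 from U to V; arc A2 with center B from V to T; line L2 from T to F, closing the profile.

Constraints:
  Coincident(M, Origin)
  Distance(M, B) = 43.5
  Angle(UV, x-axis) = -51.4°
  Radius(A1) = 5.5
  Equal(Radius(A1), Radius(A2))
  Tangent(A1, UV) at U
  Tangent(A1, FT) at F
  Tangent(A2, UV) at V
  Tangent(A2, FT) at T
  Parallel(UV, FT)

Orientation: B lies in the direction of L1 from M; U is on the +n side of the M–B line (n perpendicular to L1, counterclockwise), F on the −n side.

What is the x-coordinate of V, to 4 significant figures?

31.44

Tangency of A1 to both parallel lines with radius 5.5 puts U and F at M ± 5.5·n: U = (4.298, 3.431), F = (-4.298, -3.431). Equal radii place V and T the same way about B: V = B + 5.5·n = (31.44, -30.56), T = B − 5.5·n = (22.84, -37.43). So V.x = 31.44.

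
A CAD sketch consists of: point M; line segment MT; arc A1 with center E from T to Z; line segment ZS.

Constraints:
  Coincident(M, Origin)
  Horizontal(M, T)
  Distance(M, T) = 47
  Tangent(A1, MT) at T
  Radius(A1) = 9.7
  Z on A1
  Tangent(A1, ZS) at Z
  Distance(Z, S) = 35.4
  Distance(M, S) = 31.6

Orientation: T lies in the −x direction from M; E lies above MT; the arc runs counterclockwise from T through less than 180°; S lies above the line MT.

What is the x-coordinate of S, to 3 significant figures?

-15.1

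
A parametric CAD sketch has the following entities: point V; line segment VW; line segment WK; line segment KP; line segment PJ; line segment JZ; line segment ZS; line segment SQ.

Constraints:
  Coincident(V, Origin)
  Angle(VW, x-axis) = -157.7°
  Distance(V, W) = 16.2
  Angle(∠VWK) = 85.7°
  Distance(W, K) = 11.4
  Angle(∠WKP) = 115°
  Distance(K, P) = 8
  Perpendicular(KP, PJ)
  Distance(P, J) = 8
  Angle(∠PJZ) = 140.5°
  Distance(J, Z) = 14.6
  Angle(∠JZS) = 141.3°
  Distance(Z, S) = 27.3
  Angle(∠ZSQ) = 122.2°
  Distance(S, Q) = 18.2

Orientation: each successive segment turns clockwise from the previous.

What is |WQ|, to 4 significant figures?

35.86

∠JZS = 141.3° gives ZS at -125.2° from the x-axis; with |ZS| = 27.3, S = (-22.05, -32.58). ∠ZSQ = 122.2° gives SQ at 177.0° from the x-axis; with |SQ| = 18.2, Q = (-40.22, -31.63). Then |WQ| = |Q − W| = 35.86.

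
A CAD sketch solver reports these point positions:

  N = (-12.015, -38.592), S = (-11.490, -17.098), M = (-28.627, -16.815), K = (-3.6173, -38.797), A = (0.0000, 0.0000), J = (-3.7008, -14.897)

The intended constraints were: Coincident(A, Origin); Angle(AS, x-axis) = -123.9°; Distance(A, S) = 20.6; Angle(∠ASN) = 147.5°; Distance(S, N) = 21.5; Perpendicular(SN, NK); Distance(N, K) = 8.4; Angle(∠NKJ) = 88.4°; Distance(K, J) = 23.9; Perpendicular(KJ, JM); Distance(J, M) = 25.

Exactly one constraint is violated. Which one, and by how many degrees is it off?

Perpendicular(KJ, JM) — off by 4.20°.

A = (0.00, 0.00) ✓; AS at -123.9° ✓; |AS| = 20.60 ✓; ∠ASN = 147.5° ✓; |SN| = 21.50 ✓; ∠(SN, NK) = 90.00° ✓; |NK| = 8.400 ✓; ∠NKJ = 88.40° ✓; |KJ| = 23.90 ✓; ∠(KJ, JM) = 94.20° ✗; |JM| = 25.00 ✓.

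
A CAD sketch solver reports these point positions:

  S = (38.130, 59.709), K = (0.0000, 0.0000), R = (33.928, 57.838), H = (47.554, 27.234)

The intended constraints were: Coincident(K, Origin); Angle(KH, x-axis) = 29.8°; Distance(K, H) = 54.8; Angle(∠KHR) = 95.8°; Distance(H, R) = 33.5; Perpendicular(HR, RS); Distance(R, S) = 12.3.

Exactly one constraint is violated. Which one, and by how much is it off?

Distance(R, S) = 12.3 — off by 7.70.

K = (0.00, 0.00) ✓; KH at 29.80° ✓; |KH| = 54.80 ✓; ∠KHR = 95.80° ✓; |HR| = 33.50 ✓; ∠(HR, RS) = 90.00° ✓; |RS| = 4.600 ✗.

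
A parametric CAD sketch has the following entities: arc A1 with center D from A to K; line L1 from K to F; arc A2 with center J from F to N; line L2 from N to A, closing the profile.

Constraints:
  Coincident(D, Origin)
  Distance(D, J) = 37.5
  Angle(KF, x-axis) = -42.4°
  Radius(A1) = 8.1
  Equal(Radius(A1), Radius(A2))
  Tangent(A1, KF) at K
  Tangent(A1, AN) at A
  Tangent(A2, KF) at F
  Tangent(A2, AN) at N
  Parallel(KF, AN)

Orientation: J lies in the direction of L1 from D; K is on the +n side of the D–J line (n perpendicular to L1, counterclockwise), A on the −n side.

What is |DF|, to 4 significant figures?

38.36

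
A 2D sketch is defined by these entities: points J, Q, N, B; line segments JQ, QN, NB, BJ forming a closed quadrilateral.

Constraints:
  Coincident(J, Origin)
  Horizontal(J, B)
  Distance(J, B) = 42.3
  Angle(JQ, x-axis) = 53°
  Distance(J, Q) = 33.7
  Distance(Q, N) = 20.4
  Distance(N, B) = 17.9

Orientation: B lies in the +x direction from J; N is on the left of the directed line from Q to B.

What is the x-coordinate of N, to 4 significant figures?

38.36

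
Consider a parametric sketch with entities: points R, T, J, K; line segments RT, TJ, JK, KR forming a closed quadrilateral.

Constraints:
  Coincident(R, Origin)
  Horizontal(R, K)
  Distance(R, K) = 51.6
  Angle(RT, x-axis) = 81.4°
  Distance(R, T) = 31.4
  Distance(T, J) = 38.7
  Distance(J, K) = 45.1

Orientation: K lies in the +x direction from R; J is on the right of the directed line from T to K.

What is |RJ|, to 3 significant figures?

10.4

Checks: |TJ| = 38.70 ✓; |JK| = 45.10 ✓.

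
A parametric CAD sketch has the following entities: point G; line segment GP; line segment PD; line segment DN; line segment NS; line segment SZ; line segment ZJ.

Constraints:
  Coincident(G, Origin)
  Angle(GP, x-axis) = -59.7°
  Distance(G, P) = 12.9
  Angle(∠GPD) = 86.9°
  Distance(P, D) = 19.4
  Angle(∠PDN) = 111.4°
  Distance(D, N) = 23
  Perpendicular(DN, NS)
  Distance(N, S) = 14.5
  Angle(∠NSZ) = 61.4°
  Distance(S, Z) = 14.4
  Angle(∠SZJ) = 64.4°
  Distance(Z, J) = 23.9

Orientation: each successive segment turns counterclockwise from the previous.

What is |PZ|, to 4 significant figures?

20.33

G is at the origin; GP runs at -59.7° with length 12.9, so P = (6.508, -11.14). ∠GPD = 86.9° gives PD at 33.40° from the x-axis; with |PD| = 19.4, D = (22.70, -0.4585). ∠PDN = 111.4° gives DN at 102.0° from the x-axis; with |DN| = 23.0, N = (17.92, 22.04). DN is perpendicular to NS, so NS runs at -168.0°; with |NS| = 14.5, S = (3.739, 19.02). ∠NSZ = 61.4° gives SZ at -49.40° from the x-axis; with |SZ| = 14.4, Z = (13.11, 8.091). Then |PZ| = |Z − P| = 20.33.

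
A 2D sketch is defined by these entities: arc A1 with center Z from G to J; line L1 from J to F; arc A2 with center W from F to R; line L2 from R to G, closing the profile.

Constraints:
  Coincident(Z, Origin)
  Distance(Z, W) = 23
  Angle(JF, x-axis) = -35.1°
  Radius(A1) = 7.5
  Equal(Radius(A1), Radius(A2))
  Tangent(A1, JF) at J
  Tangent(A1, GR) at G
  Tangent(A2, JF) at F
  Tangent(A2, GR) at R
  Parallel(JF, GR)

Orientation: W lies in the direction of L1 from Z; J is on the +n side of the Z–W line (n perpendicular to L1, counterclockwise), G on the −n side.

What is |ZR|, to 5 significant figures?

24.192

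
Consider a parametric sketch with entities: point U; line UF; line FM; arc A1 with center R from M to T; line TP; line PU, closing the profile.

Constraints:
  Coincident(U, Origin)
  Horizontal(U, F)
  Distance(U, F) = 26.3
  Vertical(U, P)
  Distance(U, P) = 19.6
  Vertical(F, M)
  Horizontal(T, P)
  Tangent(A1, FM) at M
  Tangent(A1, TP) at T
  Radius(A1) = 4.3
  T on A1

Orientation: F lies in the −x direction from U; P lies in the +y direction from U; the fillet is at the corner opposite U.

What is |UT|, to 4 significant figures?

29.46

The virtual corner opposite U is at (-26.30, 19.60). Tangency of A1 to FM means the radius RM is perpendicular to FM and the tangent condition forces RT to be normal to TP, with radius 4.3, so the center R sits 4.3 in from both sides at R = (-22.00, 15.30). That places the tangent points at M = (-26.30, 15.30) on FM and T = (-22.00, 19.60) on TP. Then |UT| = |T − U| = 29.46.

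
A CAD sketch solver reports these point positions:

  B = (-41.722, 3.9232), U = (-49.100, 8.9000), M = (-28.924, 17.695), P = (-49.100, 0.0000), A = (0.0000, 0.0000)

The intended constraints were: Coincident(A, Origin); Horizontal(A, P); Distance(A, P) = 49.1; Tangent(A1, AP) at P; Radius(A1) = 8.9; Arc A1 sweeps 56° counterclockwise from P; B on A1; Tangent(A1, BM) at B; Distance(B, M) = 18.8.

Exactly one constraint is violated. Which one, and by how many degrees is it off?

Tangent(A1, BM) at B — off by 8.90°.

A = (0.00, 0.00) ✓; A.y = 0.00, P.y = 0.00 ✓; |AP| = 49.10 ✓; ∠(UP, PA) = 90.00° ✓; |UP| = 8.900 ✓; bearing(U→B) − bearing(U→P) = 56.00° ✓; |UB| = 8.900 ✓; ∠(UB, BM) = 98.90° ✗; |BM| = 18.80 ✓.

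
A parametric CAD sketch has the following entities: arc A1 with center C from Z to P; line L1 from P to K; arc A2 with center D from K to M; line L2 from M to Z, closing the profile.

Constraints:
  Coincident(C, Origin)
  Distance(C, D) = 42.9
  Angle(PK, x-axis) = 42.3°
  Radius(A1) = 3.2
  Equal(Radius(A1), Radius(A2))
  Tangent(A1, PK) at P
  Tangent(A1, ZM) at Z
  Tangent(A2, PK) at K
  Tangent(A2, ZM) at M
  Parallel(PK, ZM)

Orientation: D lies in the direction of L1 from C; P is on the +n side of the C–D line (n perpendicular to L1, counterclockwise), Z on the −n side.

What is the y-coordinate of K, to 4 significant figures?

31.24

The slot axis is L1's direction at 42.3°, so u = (cos 42.3°, sin 42.3°) = (0.7396, 0.6730) and n = (−sin 42.3°, cos 42.3°) = (-0.6730, 0.7396). C is at the origin and D lies 42.9 along u from C, so D = 42.9·u = (31.73, 28.87). Tangency of A1 to both parallel lines with radius 3.2 puts P and Z at C ± 3.2·n: P = (-2.154, 2.367), Z = (2.154, -2.367). Equal radii place K and M the same way about D: K = D + 3.2·n = (29.58, 31.24), M = D − 3.2·n = (33.88, 26.51). So K.y = 31.24.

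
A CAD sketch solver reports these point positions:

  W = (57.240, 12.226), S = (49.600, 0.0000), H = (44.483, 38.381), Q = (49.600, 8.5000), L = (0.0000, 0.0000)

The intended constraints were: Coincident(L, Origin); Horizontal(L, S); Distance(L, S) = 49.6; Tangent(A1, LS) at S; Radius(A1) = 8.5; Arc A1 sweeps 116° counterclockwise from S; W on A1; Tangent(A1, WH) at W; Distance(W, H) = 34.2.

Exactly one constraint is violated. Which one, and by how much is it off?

Distance(W, H) = 34.2 — off by 5.10.

L = (0.00, 0.00) ✓; L.y = 0.00, S.y = 0.00 ✓; |LS| = 49.60 ✓; ∠(QS, SL) = 90.00° ✓; |QS| = 8.500 ✓; bearing(Q→W) − bearing(Q→S) = 116.0° ✓; |QW| = 8.500 ✓; ∠(QW, WH) = 90.00° ✓; |WH| = 29.10 ✗.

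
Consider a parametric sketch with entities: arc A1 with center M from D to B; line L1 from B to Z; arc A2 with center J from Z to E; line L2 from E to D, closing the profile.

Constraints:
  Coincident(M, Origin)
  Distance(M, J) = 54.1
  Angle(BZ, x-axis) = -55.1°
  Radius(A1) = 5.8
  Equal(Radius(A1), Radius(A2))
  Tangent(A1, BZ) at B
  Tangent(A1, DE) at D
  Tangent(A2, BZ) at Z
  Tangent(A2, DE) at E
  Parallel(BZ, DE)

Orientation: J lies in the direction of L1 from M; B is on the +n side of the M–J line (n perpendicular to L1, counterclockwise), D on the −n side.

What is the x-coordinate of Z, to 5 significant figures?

35.710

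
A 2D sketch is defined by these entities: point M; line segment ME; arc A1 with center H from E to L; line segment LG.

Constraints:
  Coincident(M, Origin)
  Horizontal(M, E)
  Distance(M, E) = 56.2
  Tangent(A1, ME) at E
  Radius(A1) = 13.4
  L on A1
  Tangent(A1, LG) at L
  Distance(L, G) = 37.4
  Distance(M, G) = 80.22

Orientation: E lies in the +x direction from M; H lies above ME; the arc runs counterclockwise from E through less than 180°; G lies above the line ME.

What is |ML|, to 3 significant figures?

71.2

M is at the origin; ME is horizontal with |ME| = 56.2 and E on the +x side, so E = (56.2, 0.00). Since A1 is tangent to ME there, HE ⟂ ME, so H = E + (0, 13.4) = (56.2, 13.4). Since HL ⟂ LG (tangency), |HG| = √(13.4² + 37.4²) = 39.7 regardless of where L sits on A1. So G lies on both circle(M, 80.22) and circle(H, 39.7); the above-ME intersection is G = (60.3, 52.9). L is the foot of the tangent from G: L = (69.2, 16.6).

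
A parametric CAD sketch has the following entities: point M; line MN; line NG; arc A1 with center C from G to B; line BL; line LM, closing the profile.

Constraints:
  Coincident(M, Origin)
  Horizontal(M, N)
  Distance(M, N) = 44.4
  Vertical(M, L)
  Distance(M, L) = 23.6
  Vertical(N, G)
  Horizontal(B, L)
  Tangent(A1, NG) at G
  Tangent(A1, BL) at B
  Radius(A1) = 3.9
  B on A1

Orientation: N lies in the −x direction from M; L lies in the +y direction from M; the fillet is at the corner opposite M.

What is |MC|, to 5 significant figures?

45.037

M is at the origin; MN is horizontal with |MN| = 44.4 and N on the −x side, so N = (-44.400, 0.0000). M and L share the same x with |ML| = 23.6 and L on the +y side, so L = (0.0000, 23.600). The virtual corner opposite M is at (-44.400, 23.600). The tangent condition forces CG to be normal to NG and A1 meets BL tangentially, so CB is at right angles to BL, with radius 3.9, so the center C sits 3.9 in from both sides at C = (-40.500, 19.700). Then |MC| = |C − M| = 45.037.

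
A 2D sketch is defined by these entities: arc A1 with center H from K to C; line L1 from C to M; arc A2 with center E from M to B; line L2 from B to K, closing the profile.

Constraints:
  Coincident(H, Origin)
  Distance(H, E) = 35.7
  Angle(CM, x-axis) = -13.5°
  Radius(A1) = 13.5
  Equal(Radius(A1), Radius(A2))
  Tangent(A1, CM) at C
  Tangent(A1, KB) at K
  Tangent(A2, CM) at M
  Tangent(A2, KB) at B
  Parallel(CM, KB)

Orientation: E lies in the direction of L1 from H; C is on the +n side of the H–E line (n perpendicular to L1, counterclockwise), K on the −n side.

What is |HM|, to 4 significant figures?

38.17

Tangency of A1 to both parallel lines with radius 13.5 puts C and K at H ± 13.5·n: C = (3.152, 13.13), K = (-3.152, -13.13). Equal radii place M and B the same way about E: M = E + 13.5·n = (37.87, 4.793), B = E − 13.5·n = (31.56, -21.46). Then |HM| = |M − H| = 38.17.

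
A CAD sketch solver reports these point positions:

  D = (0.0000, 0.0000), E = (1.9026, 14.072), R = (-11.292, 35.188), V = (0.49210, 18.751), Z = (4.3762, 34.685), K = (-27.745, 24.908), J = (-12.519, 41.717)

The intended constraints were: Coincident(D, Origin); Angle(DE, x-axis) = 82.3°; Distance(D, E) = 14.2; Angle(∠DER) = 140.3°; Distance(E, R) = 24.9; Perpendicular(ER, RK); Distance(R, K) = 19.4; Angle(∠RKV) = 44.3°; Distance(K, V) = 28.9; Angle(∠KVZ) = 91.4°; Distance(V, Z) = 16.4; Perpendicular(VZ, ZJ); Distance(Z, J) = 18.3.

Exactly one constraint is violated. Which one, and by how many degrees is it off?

Perpendicular(VZ, ZJ) — off by 8.90°.

D = (0.00, 0.00) ✓; DE at 82.30° ✓; |DE| = 14.20 ✓; ∠DER = 140.3° ✓; |ER| = 24.90 ✓; ∠(ER, RK) = 90.00° ✓; |RK| = 19.40 ✓; ∠RKV = 44.30° ✓; |KV| = 28.90 ✓; ∠KVZ = 91.40° ✓; |VZ| = 16.40 ✓; ∠(VZ, ZJ) = 81.10° ✗; |ZJ| = 18.30 ✓.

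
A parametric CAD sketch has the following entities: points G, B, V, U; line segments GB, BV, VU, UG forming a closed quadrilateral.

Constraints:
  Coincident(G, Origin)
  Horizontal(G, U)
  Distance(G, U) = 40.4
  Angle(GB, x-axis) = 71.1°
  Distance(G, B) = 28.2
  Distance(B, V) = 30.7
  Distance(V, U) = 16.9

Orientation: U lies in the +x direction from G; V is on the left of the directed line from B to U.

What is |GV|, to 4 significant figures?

41.70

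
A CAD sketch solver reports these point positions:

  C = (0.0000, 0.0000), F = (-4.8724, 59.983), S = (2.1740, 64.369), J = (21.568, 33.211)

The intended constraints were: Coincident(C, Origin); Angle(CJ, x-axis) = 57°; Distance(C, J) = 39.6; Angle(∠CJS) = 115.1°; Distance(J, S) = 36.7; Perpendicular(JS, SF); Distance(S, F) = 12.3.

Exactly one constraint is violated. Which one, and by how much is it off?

Distance(S, F) = 12.3 — off by 4.00.

C = (0.00, 0.00) ✓; CJ at 57.00° ✓; |CJ| = 39.60 ✓; ∠CJS = 115.1° ✓; |JS| = 36.70 ✓; ∠(JS, SF) = 90.00° ✓; |SF| = 8.300 ✗.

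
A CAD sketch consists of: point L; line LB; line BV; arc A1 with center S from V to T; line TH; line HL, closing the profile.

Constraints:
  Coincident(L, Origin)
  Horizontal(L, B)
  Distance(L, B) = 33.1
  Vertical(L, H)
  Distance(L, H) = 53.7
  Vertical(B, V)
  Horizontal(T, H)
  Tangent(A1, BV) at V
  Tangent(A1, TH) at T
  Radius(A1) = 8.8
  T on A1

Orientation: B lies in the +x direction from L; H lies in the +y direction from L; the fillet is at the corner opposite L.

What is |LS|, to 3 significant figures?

51.1

LH is vertical with |LH| = 53.7 and H on the +y side, so H = (0.00, 53.7). The virtual corner opposite L is at (33.1, 53.7). A1 meets BV tangentially, so SV is at right angles to BV and since A1 is tangent to TH there, ST ⟂ TH, with radius 8.8, so the center S sits 8.8 in from both sides at S = (24.3, 44.9). Then |LS| = |S − L| = 51.1.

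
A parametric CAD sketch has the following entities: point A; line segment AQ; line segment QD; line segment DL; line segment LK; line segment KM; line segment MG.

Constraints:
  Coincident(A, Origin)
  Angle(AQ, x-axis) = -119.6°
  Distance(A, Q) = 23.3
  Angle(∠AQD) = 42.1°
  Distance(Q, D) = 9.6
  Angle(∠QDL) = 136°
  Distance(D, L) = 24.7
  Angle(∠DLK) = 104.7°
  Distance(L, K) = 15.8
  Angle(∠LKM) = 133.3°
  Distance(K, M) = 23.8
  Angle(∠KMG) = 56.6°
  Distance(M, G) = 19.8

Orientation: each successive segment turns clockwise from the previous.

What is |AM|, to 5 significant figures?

29.572

A is at the origin; AQ runs at -119.6° with length 23.3, so Q = (-11.509, -20.259). ∠AQD = 42.1° gives QD at 102.50° from the x-axis; with |QD| = 9.6, D = (-13.587, -10.887). ∠QDL = 136.0° gives DL at 58.500° from the x-axis; with |DL| = 24.7, L = (-0.68095, 10.173). ∠DLK = 104.7° gives LK at -16.800° from the x-axis; with |LK| = 15.8, K = (14.445, 5.6067). ∠LKM = 133.3° gives KM at -63.500° from the x-axis; with |KM| = 23.8, M = (25.064, -15.693). Then |AM| = |M − A| = 29.572.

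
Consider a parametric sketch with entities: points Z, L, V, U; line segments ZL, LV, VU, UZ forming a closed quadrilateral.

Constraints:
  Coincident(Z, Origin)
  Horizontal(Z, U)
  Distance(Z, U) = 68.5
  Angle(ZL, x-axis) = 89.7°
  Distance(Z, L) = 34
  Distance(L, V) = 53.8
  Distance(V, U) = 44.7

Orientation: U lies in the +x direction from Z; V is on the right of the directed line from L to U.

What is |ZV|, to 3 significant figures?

29.0

Checks: |LV| = 53.80 ✓; |VU| = 44.70 ✓.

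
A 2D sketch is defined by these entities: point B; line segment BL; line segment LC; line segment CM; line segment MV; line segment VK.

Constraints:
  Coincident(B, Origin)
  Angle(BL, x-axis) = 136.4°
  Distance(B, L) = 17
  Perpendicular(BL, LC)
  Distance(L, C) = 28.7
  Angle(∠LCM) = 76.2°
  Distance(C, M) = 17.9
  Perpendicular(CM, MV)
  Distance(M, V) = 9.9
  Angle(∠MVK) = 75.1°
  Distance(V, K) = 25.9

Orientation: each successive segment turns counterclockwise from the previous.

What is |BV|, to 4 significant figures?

14.95

B is at the origin; BL runs at 136.4° with length 17.0, so L = (-12.31, 11.72). The perpendicularity gives LC at right angles to BL, so LC runs at -133.6°; with |LC| = 28.7, C = (-32.10, -9.060). ∠LCM = 76.2° gives CM at -29.80° from the x-axis; with |CM| = 17.9, M = (-16.57, -17.96). CM ⟂ MV, so MV runs at 60.20°; with |MV| = 9.9, V = (-11.65, -9.365). Then |BV| = |V − B| = 14.95.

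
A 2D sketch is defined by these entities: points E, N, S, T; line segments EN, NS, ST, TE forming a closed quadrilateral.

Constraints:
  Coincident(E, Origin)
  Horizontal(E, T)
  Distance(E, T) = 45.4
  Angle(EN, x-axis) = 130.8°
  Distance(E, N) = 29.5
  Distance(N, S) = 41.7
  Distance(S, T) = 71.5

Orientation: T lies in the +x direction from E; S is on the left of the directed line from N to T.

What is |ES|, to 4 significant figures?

57.66

Checks: |NS| = 41.70 ✓; |ST| = 71.50 ✓.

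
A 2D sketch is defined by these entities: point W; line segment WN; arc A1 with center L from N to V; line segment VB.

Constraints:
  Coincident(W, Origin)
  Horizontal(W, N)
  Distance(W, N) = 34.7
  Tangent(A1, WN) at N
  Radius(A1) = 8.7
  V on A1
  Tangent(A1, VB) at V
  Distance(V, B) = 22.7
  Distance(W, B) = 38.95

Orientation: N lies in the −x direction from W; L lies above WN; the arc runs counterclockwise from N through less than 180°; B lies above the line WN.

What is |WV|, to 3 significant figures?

27.2

W is at the origin; W and N share the same y with |WN| = 34.7 and N on the −x side, so N = (-34.7, 0.00). A1 meets WN tangentially, so LN is at right angles to WN, so L = N + (0, 8.7) = (-34.7, 8.70). Since LV ⟂ VB (tangency), |LB| = √(8.7² + 22.7²) = 24.3 regardless of where V sits on A1. So B lies on both circle(W, 38.95) and circle(L, 24.3); the above-WN intersection is B = (-24.1, 30.6). V is the foot of the tangent from B: V = (-26.0, 7.97).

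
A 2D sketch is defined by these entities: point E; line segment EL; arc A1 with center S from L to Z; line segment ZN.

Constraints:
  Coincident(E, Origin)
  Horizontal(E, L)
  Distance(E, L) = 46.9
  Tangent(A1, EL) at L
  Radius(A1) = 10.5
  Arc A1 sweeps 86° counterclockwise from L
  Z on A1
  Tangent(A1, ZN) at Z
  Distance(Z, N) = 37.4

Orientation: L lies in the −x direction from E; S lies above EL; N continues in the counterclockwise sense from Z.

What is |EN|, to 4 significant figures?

57.96

On A1, L sits at bearing -90° from S; an 86° counterclockwise sweep puts Z at bearing -4°, so Z = S + 10.5·(cos -4°, sin -4°) = (-36.43, 9.768). Since A1 is tangent to ZN there, SZ ⟂ ZN, so ZN runs along (−sin -4°, cos -4°); with |ZN| = 37.4, N = (-33.82, 47.08). Then |EN| = |N − E| = 57.96.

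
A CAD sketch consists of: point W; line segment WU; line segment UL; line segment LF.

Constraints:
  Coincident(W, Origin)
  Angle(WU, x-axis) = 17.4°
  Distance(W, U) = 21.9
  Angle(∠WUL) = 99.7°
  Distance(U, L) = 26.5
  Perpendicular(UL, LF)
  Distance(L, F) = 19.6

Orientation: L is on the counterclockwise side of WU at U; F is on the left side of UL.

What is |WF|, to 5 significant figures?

30.255

W is at the origin; WU runs at 17.4° with length 21.9, so U = 21.9·(cos 17.4°, sin 17.4°) = (20.898, 6.5490). ∠WUL = 99.7°, so UL runs at 17.4° + (180° − 99.7°) = 97.700° from the x-axis; with |UL| = 26.5, L = U + 26.5·(cos 97.700°, sin 97.700°) = (17.347, 32.810). UL ⟂ LF; with |LF| = 19.6 on the left of UL, F = L + 19.6·(-0.99098, -0.13399) = (-2.0760, 30.184). Then |WF| = |F − W| = 30.255.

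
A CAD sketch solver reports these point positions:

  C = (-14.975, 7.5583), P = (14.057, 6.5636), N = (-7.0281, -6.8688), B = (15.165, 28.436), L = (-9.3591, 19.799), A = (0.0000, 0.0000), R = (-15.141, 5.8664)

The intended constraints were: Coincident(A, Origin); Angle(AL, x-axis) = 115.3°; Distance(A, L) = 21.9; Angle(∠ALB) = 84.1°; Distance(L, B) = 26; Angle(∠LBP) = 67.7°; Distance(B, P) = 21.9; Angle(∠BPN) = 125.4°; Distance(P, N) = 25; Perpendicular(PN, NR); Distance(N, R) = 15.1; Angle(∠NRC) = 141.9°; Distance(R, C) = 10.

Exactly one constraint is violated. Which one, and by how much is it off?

Distance(R, C) = 10 — off by 8.30.

A = (0.00, 0.00) ✓; AL at 115.3° ✓; |AL| = 21.90 ✓; ∠ALB = 84.10° ✓; |LB| = 26.00 ✓; ∠LBP = 67.70° ✓; |BP| = 21.90 ✓; ∠BPN = 125.4° ✓; |PN| = 25.00 ✓; ∠(PN, NR) = 90.00° ✓; |NR| = 15.10 ✓; ∠NRC = 141.9° ✓; |RC| = 1.700 ✗.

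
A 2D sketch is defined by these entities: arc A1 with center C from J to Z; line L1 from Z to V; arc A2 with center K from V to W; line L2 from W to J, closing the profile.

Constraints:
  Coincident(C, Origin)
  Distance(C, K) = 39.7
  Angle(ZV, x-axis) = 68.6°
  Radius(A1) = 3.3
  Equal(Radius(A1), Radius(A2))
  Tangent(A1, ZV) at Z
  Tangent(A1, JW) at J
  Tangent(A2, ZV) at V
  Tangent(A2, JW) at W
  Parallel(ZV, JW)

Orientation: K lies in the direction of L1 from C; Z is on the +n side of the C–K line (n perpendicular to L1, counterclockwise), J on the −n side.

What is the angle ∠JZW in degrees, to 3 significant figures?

80.6°

The slot axis is L1's direction at 68.6°, so u = (cos 68.6°, sin 68.6°) = (0.365, 0.931) and n = (−sin 68.6°, cos 68.6°) = (-0.931, 0.365). C is at the origin and K lies 39.7 along u from C, so K = 39.7·u = (14.5, 37.0). Tangency of A1 to both parallel lines with radius 3.3 puts Z and J at C ± 3.3·n: Z = (-3.07, 1.20), J = (3.07, -1.20). Equal radii place V and W the same way about K: V = K + 3.3·n = (11.4, 38.2), W = K − 3.3·n = (17.6, 35.8). Then cos ∠JZW = ZJ·ZW / (|ZJ||ZW|), giving 80.6°.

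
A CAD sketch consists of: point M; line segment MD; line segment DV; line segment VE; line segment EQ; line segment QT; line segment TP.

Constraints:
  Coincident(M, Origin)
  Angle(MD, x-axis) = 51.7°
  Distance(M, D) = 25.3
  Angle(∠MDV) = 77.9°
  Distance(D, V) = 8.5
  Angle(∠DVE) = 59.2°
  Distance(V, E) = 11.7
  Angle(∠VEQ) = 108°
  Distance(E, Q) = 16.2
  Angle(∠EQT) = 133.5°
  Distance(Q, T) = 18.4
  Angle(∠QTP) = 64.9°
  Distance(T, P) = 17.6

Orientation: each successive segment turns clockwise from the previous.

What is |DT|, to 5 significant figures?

24.538

M is at the origin; MD runs at 51.7° with length 25.3, so D = (15.680, 19.855). ∠MDV = 77.9° gives DV at -50.400° from the x-axis; with |DV| = 8.5, V = (21.099, 13.305). ∠DVE = 59.2° gives VE at -171.20° from the x-axis; with |VE| = 11.7, E = (9.5362, 11.516). ∠VEQ = 108.0° gives EQ at 116.80° from the x-axis; with |EQ| = 16.2, Q = (2.2320, 25.975). ∠EQT = 133.5° gives QT at 70.300° from the x-axis; with |QT| = 18.4, T = (8.4346, 43.298). Then |DT| = |T − D| = 24.538.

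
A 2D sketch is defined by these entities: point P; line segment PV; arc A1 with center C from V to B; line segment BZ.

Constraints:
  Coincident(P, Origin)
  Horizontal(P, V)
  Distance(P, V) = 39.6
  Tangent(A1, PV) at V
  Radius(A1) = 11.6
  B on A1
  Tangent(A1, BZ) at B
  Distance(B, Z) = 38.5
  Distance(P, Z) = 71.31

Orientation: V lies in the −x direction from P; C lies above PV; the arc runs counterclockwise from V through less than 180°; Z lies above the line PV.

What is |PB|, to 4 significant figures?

34.76

Checks: |CB| = 11.60 ✓; ∠(CB, BZ) = 90.00° ✓; |BZ| = 38.50 ✓; |PZ| = 71.31 ✓.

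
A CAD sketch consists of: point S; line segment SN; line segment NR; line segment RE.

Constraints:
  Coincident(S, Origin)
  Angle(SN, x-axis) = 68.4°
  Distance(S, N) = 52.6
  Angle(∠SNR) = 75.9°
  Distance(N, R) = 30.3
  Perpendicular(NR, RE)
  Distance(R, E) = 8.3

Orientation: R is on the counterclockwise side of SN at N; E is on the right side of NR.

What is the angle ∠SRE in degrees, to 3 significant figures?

161°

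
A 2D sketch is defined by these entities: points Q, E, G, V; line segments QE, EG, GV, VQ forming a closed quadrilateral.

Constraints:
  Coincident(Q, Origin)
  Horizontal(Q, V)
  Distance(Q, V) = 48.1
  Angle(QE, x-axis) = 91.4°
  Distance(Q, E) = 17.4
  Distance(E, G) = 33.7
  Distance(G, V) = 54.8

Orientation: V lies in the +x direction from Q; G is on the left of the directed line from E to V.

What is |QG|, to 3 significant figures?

49.1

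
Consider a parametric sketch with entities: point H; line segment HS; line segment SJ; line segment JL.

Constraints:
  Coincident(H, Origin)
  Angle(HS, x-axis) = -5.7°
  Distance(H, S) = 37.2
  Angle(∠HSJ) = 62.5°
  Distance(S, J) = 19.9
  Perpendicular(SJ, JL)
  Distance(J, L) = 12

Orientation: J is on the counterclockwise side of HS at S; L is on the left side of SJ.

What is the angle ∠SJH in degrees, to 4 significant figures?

85.28°

H is at the origin; HS runs at -5.7° with length 37.2, so S = 37.2·(cos -5.7°, sin -5.7°) = (37.02, -3.695). ∠HSJ = 62.5°, so SJ runs at -5.7° + (180° − 62.5°) = 111.8° from the x-axis; with |SJ| = 19.9, J = S + 19.9·(cos 111.8°, sin 111.8°) = (29.63, 14.78). Then cos ∠SJH = JS·JH / (|JS||JH|), giving 85.28°.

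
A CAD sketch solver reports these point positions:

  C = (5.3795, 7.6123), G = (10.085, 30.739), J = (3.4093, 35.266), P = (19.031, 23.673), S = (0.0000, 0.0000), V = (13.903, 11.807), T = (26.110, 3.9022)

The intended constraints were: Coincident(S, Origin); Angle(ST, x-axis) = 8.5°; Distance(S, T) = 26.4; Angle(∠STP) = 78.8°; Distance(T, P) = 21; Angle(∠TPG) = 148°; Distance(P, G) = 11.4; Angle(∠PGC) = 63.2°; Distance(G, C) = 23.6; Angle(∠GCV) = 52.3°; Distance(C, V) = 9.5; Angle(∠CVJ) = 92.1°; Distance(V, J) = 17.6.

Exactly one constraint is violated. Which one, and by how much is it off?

Distance(V, J) = 17.6 — off by 8.10.

S = (0.00, 0.00) ✓; ST at 8.500° ✓; |ST| = 26.40 ✓; ∠STP = 78.80° ✓; |TP| = 21.00 ✓; ∠TPG = 148.0° ✓; |PG| = 11.40 ✓; ∠PGC = 63.20° ✓; |GC| = 23.60 ✓; ∠GCV = 52.30° ✓; |CV| = 9.500 ✓; ∠CVJ = 92.10° ✓; |VJ| = 25.70 ✗.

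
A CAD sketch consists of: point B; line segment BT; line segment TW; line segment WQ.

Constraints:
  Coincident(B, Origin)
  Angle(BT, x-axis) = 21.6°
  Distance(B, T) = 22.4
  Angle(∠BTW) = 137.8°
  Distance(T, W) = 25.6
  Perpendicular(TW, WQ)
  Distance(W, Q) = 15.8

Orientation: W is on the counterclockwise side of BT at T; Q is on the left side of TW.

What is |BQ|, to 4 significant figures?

42.20

∠BTW = 137.8°, so TW runs at 21.6° + (180° − 137.8°) = 63.80° from the x-axis; with |TW| = 25.6, W = T + 25.6·(cos 63.80°, sin 63.80°) = (32.13, 31.22). The perpendicularity gives WQ at right angles to TW; with |WQ| = 15.8 on the left of TW, Q = W + 15.8·(-0.8973, 0.4415) = (17.95, 38.19). Then |BQ| = |Q − B| = 42.20.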